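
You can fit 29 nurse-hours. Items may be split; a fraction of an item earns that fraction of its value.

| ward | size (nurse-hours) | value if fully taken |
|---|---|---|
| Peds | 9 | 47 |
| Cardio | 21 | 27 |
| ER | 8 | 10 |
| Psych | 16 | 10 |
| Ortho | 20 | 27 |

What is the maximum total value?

74

Sort by value density: Peds 47/9≈5.22, Ortho 27/20≈1.35, Cardio 27/21≈1.29, ER 10/8≈1.25, Psych 10/16≈0.625.
Peds: take in full, 9 nurse-hours for value 47 → 20 left.
Ortho: take in full, 20 nurse-hours for value 27 → 0 left.
Total value = 74.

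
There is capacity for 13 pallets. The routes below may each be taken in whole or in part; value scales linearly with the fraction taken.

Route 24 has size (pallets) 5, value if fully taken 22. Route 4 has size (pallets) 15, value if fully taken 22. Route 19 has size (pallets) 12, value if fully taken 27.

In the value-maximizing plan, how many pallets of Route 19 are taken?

Rank by value-to-size ratio: Route 24 22/5≈4.4, Route 19 27/12≈2.25, Route 4 22/15≈1.47.
Take all of Route 24 (5 pallets, value 22) — 8 pallets left.
Only 8 pallets remain; take 8/12 of Route 19 for value 27×8/12 = 18.

8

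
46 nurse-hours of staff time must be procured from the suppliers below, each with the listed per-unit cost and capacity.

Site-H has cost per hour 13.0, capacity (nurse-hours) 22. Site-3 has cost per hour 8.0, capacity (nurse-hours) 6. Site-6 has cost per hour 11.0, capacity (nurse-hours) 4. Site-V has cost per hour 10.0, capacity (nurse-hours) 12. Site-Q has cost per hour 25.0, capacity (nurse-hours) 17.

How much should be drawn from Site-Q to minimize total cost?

2

Fill from the cheapest supplier first.
Take 6 from Site-3 at 8.0 → need 40 more.
Take 12 from Site-V at 10.0 → need 28 more.
Take 4 from Site-6 at 11.0 → need 24 more.
Take 22 from Site-H at 13.0 → need 2 more.
Take 2 from Site-Q at 25.0 to finish.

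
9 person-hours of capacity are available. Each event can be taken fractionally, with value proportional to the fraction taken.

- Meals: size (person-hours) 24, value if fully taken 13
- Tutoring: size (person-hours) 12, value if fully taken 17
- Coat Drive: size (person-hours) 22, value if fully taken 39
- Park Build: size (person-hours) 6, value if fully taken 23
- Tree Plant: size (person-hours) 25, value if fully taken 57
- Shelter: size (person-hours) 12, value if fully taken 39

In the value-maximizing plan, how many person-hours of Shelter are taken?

Best value per unit of size first: Park Build 23/6≈3.83, Shelter 39/12≈3.25, Tree Plant 57/25≈2.28, Coat Drive 39/22≈1.77, Tutoring 17/12≈1.42, Meals 13/24≈0.542.
Park Build: take in full, 6 person-hours for value 23 — 3 left.
Only 3 person-hours remain; take 3/12 of Shelter for value 39×3/12 = 9.75.

3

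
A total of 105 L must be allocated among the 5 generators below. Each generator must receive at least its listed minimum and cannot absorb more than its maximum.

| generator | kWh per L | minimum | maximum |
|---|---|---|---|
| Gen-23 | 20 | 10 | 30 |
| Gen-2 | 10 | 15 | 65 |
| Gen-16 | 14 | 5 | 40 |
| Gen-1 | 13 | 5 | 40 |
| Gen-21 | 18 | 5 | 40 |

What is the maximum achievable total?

1745

Meeting every minimum uses 10+15+5+5+5 = 40 L, leaving 65.
Order the generators by kWh per L: Gen-23 20 > Gen-21 18 > Gen-16 14 > Gen-1 13 > Gen-2 10.
Give Gen-23 20 more to hit its cap of 30 — 45 left.
Give Gen-21 35 more to hit its cap of 40 — 10 left.
Gen-16 has room for 35 more but only 10 remain, so it gets 15.
Total = 20×30 + 10×15 + 14×15 + 13×5 + 18×40 = 1745.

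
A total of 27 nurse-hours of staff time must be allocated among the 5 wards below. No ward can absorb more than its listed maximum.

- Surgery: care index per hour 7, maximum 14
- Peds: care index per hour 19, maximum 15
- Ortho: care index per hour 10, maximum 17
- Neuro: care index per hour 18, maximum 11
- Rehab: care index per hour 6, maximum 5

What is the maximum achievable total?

493

Highest care index per hour first: Peds 19 > Neuro 18 > Ortho 10 > Surgery 7 > Rehab 6.
Peds: +15 to 15 (cap) ; 12 left.
Neuro takes 11 to reach its cap of 11 ; 1 left.
Ortho: +1 (room for 17) → 1. Pool exhausted.
Total = 19×15 + 10×1 + 18×11 = 493.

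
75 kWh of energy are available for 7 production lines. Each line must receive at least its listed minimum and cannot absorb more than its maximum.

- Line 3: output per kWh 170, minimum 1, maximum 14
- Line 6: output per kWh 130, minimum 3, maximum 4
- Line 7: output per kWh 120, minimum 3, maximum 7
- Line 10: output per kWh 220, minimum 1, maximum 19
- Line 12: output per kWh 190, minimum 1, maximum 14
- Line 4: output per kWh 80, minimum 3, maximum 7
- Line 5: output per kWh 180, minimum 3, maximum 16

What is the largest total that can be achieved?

Meeting every minimum uses 1+3+3+1+1+3+3 = 15 kWh, leaving 60.
Rank by output per kWh: Line 10 220 > Line 12 190 > Line 5 180 > Line 3 170 > Line 6 130 > Line 7 120 > Line 4 80.
Give Line 10 18 more to hit its cap of 19 — 42 left.
Give Line 12 13 more to hit its cap of 14 — 29 left.
Line 5 takes 13 more to reach its cap of 16 — 16 left.
Line 3 takes 13 more to reach its cap of 14 — 3 left.
Give Line 6 1 more to hit its cap of 4 — 2 left.
Line 7: +2 (room for 4) → 5. Pool exhausted.
Total = 170×14 + 130×4 + 120×5 + 220×19 + 190×14 + 80×3 + 180×16 = 13460.

13460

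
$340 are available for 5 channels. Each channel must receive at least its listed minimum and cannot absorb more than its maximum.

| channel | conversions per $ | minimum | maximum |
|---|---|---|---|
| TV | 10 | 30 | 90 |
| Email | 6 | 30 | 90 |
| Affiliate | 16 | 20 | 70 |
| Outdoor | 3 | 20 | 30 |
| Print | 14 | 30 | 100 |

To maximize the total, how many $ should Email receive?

Meeting every minimum uses 30+30+20+20+30 = 130 $, leaving 210.
Highest conversions per $ first: Affiliate 16 > Print 14 > TV 10 > Email 6 > Outdoor 3.
Give Affiliate 50 more to hit its cap of 70 — 160 left.
Print: +70 to 100 (cap) — 90 left.
Give TV 60 more to hit its cap of 90 — 30 left.
Only 30 left; Email takes them to reach 60.

60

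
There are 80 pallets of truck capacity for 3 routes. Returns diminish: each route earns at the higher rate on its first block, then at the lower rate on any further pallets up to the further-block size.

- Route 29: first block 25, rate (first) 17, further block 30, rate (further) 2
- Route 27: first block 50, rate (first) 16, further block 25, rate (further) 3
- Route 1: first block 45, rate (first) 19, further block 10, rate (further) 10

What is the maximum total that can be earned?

Order all 6 blocks by rate: Route 1/tier1 19 > Route 29/tier1 17 > Route 27/tier1 16 > Route 1/tier2 10 > Route 27/tier2 3 > Route 29/tier2 2.
Fill Route 1 tier1 block (45 at 19) — 35 left.
Fill Route 29 tier1 block (25 at 17) — 10 left.
10 remain; put them into Route 27 tier1 at 16.
Total = 19×45 + 17×25 + 16×10 = 1440.

1440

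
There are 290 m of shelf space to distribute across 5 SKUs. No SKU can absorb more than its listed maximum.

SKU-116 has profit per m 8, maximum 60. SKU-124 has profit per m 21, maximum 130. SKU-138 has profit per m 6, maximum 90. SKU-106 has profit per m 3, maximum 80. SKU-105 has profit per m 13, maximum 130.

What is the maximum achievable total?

4660

Rank by profit per m: SKU-124 21 > SKU-105 13 > SKU-116 8 > SKU-138 6 > SKU-106 3.
SKU-124: +130 to 130 (cap) → 160 left.
SKU-105 takes 130 to reach its cap of 130 → 30 left.
Only 30 left; SKU-116 takes them to reach 30.
Total = 8×30 + 21×130 + 13×130 = 4660.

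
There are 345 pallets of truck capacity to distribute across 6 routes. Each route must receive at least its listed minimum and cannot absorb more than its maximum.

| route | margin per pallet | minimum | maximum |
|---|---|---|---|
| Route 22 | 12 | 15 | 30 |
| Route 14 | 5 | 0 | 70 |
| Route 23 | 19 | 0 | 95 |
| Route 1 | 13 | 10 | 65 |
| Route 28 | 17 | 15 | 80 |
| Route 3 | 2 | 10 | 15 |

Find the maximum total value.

4715

Meeting every minimum uses 15+0+0+10+15+10 = 50 pallets, leaving 295.
Highest margin per pallet first: Route 23 19 > Route 28 17 > Route 1 13 > Route 22 12 > Route 14 5 > Route 3 2.
Route 23: +95 to 95 (cap) → 200 left.
Route 28: +65 to 80 (cap) → 135 left.
Route 1: +55 to 65 (cap) → 80 left.
Give Route 22 15 more to hit its cap of 30 → 65 left.
Route 14: +65 (room for 70) → 65. Pool exhausted.
Total = 12×30 + 5×65 + 19×95 + 13×65 + 17×80 + 2×10 = 4715.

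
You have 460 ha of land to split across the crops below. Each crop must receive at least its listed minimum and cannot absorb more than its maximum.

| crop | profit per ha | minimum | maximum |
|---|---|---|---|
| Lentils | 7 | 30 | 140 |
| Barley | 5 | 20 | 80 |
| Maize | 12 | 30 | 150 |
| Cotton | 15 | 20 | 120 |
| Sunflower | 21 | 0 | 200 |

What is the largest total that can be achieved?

7390

Meeting every minimum uses 30+20+30+20+0 = 100 ha, leaving 360.
Highest profit per ha first: Sunflower 21 > Cotton 15 > Maize 12 > Lentils 7 > Barley 5.
Give Sunflower 200 more to hit its cap of 200 → 160 left.
Cotton: +100 to 120 (cap) → 60 left.
Only 60 left; Maize takes them to reach 90.
Total = 7×30 + 5×20 + 12×90 + 15×120 + 21×200 = 7390.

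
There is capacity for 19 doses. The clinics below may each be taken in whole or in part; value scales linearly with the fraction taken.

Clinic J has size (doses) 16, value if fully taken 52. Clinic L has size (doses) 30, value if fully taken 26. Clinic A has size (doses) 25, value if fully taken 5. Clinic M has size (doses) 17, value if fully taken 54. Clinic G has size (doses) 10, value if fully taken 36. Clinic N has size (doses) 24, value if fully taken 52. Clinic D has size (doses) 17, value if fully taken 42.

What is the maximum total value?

Sort by value density: Clinic G 36/10≈3.6, Clinic J 52/16≈3.25, Clinic M 54/17≈3.18, Clinic D 42/17≈2.47, Clinic N 52/24≈2.17, Clinic L 26/30≈0.867, Clinic A 5/25≈0.2.
All 10 doses of Clinic G fit (value 36) ; 9 remain.
Only 9 doses remain; take 9/16 of Clinic J for value 52×9/16 = 29.25.
Total value = 65.25.

65.25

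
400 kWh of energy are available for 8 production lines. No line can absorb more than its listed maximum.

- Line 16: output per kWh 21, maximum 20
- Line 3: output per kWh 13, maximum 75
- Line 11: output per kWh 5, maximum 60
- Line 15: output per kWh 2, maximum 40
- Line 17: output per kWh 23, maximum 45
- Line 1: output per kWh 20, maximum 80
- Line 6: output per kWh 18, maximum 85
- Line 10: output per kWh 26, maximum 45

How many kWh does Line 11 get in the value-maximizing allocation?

Highest output per kWh first: Line 10 26 > Line 17 23 > Line 16 21 > Line 1 20 > Line 6 18 > Line 3 13 > Line 11 5 > Line 15 2.
Line 10: +45 to 45 (cap) — 355 left.
Line 17 takes 45 to reach its cap of 45 — 310 left.
Line 16 takes 20 to reach its cap of 20 — 290 left.
Line 1: +80 to 80 (cap) — 210 left.
Line 6 takes 85 to reach its cap of 85 — 125 left.
Line 3 takes 75 to reach its cap of 75 — 50 left.
Line 11: +50 (room for 60) → 50. Pool exhausted.

50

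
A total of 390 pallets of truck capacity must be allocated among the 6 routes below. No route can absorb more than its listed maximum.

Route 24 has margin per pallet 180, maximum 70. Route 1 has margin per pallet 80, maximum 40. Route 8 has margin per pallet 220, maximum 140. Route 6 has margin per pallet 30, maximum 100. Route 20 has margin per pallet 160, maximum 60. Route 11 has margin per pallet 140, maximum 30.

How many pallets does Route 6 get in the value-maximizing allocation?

Order the routes by margin per pallet: Route 8 220 > Route 24 180 > Route 20 160 > Route 11 140 > Route 1 80 > Route 6 30.
Route 8: +140 to 140 (cap) ; 250 left.
Route 24 takes 70 to reach its cap of 70 ; 180 left.
Give Route 20 60 to hit its cap of 60 ; 120 left.
Route 11 takes 30 to reach its cap of 30 ; 90 left.
Route 1 takes 40 to reach its cap of 40 ; 50 left.
Only 50 left; Route 6 takes them to reach 50.

50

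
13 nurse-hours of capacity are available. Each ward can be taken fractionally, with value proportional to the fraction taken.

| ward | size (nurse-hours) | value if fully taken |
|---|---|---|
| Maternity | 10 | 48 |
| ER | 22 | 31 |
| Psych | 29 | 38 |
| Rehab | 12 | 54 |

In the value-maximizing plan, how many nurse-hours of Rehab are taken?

Rank by value-to-size ratio: Maternity 48/10≈4.8, Rehab 54/12≈4.5, ER 31/22≈1.41, Psych 38/29≈1.31.
All 10 nurse-hours of Maternity fit (value 48) → 3 remain.
3 nurse-hours left: a 3/12 share of Rehab gives 54×3/12 = 13.5.

3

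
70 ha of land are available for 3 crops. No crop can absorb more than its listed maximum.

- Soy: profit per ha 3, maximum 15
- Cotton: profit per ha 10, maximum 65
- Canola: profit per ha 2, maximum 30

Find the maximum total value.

665

Order the crops by profit per ha: Cotton 10 > Soy 3 > Canola 2.
Cotton takes 65 to reach its cap of 65 — 5 left.
Soy has room for 15 but only 5 remain, so it gets 5.
Total = 3×5 + 10×65 = 665.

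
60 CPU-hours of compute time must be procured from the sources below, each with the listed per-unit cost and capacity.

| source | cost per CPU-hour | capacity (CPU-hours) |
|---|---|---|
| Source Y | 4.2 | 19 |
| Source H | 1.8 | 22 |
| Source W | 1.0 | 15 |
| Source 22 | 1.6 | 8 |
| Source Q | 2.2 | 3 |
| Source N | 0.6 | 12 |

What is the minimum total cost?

81.2

Use sources in increasing cost order.
Take 12 from Source N at 0.6 ; need 48 more.
Take 15 from Source W at 1.0 ; need 33 more.
Source 22 (1.6): use full 8 ; 25 CPU-hours to go.
Take 22 from Source H at 1.8 ; need 3 more.
Take 3 from Source Q at 2.2 ; need 0 more.
Source Y: unused.
Cost = 12×0.6 + 15×1.0 + 8×1.6 + 22×1.8 + 3×2.2 = 81.2.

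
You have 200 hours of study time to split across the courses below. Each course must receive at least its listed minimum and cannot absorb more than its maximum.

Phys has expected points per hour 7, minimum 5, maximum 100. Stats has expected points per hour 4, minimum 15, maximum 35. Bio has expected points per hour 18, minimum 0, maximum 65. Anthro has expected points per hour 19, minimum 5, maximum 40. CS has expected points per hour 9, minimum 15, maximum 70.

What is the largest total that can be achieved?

Meeting every minimum uses 5+15+0+5+15 = 40 hours, leaving 160.
Rank by expected points per hour: Anthro 19 > Bio 18 > CS 9 > Phys 7 > Stats 4.
Anthro: +35 to 40 (cap) → 125 left.
Give Bio 65 more to hit its cap of 65 → 60 left.
CS takes 55 more to reach its cap of 70 → 5 left.
Only 5 left; Phys takes them to reach 10.
Total = 7×10 + 4×15 + 18×65 + 19×40 + 9×70 = 2690.

2690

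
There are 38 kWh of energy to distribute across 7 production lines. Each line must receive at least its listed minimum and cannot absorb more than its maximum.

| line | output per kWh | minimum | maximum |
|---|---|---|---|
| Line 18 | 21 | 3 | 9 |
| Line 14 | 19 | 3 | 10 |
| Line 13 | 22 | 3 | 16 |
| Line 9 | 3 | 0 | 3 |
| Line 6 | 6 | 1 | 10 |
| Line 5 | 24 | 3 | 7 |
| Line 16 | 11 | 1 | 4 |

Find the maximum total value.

Meeting every minimum uses 3+3+3+0+1+3+1 = 14 kWh, leaving 24.
Order the production lines by output per kWh: Line 5 24 > Line 13 22 > Line 18 21 > Line 14 19 > Line 16 11 > Line 6 6 > Line 9 3.
Line 5 takes 4 more to reach its cap of 7 ; 20 left.
Line 13: +13 to 16 (cap) ; 7 left.
Give Line 18 6 more to hit its cap of 9 ; 1 left.
Line 14 has room for 7 more but only 1 remain, so it gets 4.
Total = 21×9 + 19×4 + 22×16 + 6×1 + 24×7 + 11×1 = 802.

802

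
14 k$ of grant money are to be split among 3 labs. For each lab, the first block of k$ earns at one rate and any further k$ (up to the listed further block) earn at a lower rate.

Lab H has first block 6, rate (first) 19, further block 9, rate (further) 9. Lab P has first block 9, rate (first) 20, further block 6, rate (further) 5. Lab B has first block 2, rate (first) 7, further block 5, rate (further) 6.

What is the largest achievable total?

275

Order all 6 blocks by rate: Lab P/T1 20 > Lab H/T1 19 > Lab H/T2 9 > Lab B/T1 7 > Lab B/T2 6 > Lab P/T2 5.
Lab P/T1 (20): +9 ; 5 left.
Lab H/T1: +5 of 6 at 19; pool empty.
Total = 20×9 + 19×5 = 275.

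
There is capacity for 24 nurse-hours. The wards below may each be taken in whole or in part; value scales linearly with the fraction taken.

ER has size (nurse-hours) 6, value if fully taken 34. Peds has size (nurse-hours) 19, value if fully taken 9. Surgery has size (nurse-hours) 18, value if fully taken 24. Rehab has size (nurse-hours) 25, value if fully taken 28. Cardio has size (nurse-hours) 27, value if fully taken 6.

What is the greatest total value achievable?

Rank by value-to-size ratio: ER 34/6≈5.67, Surgery 24/18≈1.33, Rehab 28/25≈1.12, Peds 9/19≈0.474, Cardio 6/27≈0.222.
All 6 nurse-hours of ER fit (value 34) ; 18 remain.
All 18 nurse-hours of Surgery fit (value 24) ; 0 remain.
Total value = 58.

58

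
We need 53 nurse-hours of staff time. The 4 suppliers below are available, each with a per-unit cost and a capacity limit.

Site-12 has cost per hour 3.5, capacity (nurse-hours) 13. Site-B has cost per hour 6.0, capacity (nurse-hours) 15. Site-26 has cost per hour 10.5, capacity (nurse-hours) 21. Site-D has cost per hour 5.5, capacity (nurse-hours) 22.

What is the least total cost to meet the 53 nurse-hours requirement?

288

Cheapest first:
Site-12 (3.5): use full 13 ; 40 nurse-hours to go.
Site-D (5.5): use full 22 ; 18 nurse-hours to go.
Site-B at 6.0: take all 15 nurse-hours ; 3 still needed.
Site-26 at 10.5: take 3 of its 21 ; requirement met.
Cost = 13×3.5 + 22×5.5 + 15×6.0 + 3×10.5 = 288.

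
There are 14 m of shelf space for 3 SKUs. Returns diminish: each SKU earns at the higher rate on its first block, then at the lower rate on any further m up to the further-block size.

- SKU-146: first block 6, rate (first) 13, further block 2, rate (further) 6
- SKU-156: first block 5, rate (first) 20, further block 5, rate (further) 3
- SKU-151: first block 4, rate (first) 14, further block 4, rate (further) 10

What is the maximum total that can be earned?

Rank every tier by rate: SKU-156/T1 20 > SKU-151/T1 14 > SKU-146/T1 13 > SKU-151/T2 10 > SKU-146/T2 6 > SKU-156/T2 3.
Fill SKU-156 T1 block (5 at 20) ; 9 left.
SKU-151 T1 at 14: fill all 4 ; 5 left.
SKU-146/T1: +5 of 6 at 13; pool empty.
Total = 20×5 + 14×4 + 13×5 = 221.

221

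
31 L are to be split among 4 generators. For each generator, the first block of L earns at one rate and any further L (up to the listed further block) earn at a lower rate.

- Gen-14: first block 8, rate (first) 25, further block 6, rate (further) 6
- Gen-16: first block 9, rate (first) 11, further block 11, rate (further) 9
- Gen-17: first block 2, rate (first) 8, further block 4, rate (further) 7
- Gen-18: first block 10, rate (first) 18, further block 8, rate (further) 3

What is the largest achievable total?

Treat each block as its own option and order by rate: Gen-14/T1 25 > Gen-18/T1 18 > Gen-16/T1 11 > Gen-16/T2 9 > Gen-17/T1 8 > Gen-17/T2 7 > Gen-14/T2 6 > Gen-18/T2 3.
Fill Gen-14 T1 block (8 at 25) — 23 left.
Gen-18/T1 (18): +10 — 13 left.
Fill Gen-16 T1 block (9 at 11) — 4 left.
4 remain; put them into Gen-16 T2 at 9.
Total = 25×8 + 18×10 + 11×9 + 9×4 = 515.

515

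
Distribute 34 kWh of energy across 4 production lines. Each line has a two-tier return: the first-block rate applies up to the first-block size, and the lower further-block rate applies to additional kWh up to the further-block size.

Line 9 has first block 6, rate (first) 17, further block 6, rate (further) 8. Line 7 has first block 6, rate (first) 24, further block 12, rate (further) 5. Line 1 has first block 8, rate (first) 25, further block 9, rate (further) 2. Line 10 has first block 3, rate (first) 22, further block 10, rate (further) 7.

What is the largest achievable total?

Rank every tier by rate: Line 1/first 25 > Line 7/first 24 > Line 10/first 22 > Line 9/first 17 > Line 9/second 8 > Line 10/second 7 > Line 7/second 5 > Line 1/second 2.
Line 1/first (25): +8 ; 26 left.
Line 7/first (24): +6 ; 20 left.
Fill Line 10 first block (3 at 22) ; 17 left.
Fill Line 9 first block (6 at 17) ; 11 left.
Line 9 second at 8: fill all 6 ; 5 left.
5 remain; put them into Line 10 second at 7.
Total = 25×8 + 24×6 + 22×3 + 17×6 + 8×6 + 7×5 = 595.

595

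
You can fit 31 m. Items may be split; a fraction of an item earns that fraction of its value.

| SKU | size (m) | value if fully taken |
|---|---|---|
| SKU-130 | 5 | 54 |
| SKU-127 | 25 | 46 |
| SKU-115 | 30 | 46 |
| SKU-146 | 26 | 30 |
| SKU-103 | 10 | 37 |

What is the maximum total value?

120.44

Best value per unit of size first: SKU-130 54/5≈10.8, SKU-103 37/10≈3.7, SKU-127 46/25≈1.84, SKU-115 46/30≈1.53, SKU-146 30/26≈1.15.
All 5 m of SKU-130 fit (value 54) → 26 remain.
Take all of SKU-103 (10 m, value 37) → 16 m left.
16 m left: a 16/25 share of SKU-127 gives 46×16/25 = 29.44.
Total value = 120.44.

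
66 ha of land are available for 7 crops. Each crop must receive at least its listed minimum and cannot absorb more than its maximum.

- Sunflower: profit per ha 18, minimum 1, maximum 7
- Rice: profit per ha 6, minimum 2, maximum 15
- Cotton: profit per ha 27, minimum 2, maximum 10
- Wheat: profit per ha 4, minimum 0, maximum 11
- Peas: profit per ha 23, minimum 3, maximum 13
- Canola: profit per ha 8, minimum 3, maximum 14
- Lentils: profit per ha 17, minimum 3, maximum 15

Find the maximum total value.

Meeting every minimum uses 1+2+2+0+3+3+3 = 14 ha, leaving 52.
Rank by profit per ha: Cotton 27 > Peas 23 > Sunflower 18 > Lentils 17 > Canola 8 > Rice 6 > Wheat 4.
Cotton: +8 to 10 (cap) ; 44 left.
Give Peas 10 more to hit its cap of 13 ; 34 left.
Sunflower: +6 to 7 (cap) ; 28 left.
Lentils takes 12 more to reach its cap of 15 ; 16 left.
Give Canola 11 more to hit its cap of 14 ; 5 left.
Rice has room for 13 more but only 5 remain, so it gets 7.
Total = 18×7 + 6×7 + 27×10 + 23×13 + 8×14 + 17×15 = 1104.

1104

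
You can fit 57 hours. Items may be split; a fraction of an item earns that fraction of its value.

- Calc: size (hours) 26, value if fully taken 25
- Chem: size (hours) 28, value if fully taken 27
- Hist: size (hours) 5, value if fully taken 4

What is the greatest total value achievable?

Best value per unit of size first: Chem 27/28≈0.964, Calc 25/26≈0.962, Hist 4/5≈0.8.
All 28 hours of Chem fit (value 27) → 29 remain.
Calc: take in full, 26 hours for value 25 → 3 left.
Fill the last 3 hours with part of Hist: 3/5 of it earns 2.4.
Total value = 54.4.

54.4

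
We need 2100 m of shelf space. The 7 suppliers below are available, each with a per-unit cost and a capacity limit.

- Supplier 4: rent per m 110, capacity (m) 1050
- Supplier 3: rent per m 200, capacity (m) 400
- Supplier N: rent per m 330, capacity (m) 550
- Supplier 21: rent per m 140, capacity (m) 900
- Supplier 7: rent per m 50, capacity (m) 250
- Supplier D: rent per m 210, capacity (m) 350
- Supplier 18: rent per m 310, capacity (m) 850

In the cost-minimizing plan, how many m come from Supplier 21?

Cheapest first:
Supplier 7 (50): use full 250 — 1850 m to go.
Take 1050 from Supplier 4 at 110 — need 800 more.
Take 800 from Supplier 21 at 140 to finish.
Supplier 3, Supplier D, Supplier 18, Supplier N: unused.

800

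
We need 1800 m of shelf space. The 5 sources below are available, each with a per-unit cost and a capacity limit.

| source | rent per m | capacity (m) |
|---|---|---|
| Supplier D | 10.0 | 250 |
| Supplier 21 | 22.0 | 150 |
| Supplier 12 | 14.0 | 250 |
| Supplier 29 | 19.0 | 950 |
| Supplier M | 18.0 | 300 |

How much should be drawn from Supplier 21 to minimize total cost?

50

Fill from the cheapest source first.
Supplier D (10.0): use full 250 — 1550 m to go.
Supplier 12 (14.0): use full 250 — 1300 m to go.
Supplier M (18.0): use full 300 — 1000 m to go.
Supplier 29 at 19.0: take all 950 m — 50 still needed.
Supplier 21 at 22.0: take 50 of its 150 — requirement met.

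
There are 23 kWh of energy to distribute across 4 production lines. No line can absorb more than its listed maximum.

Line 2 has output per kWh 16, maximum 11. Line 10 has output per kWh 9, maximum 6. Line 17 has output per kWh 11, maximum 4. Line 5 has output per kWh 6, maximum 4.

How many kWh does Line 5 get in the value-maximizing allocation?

2

Order the production lines by output per kWh: Line 2 16 > Line 17 11 > Line 10 9 > Line 5 6.
Line 2 takes 11 to reach its cap of 11 ; 12 left.
Give Line 17 4 to hit its cap of 4 ; 8 left.
Line 10: +6 to 6 (cap) ; 2 left.
Only 2 left; Line 5 takes them to reach 2.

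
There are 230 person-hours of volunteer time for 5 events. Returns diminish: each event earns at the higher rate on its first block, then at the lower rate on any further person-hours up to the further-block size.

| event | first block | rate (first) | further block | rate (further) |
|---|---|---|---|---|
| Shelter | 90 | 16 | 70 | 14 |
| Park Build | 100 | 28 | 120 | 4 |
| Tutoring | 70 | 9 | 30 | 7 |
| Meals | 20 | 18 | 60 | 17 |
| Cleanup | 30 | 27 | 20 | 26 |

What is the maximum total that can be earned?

5510

Treat each block as its own option and order by rate: Park Build/T1 28 > Cleanup/T1 27 > Cleanup/T2 26 > Meals/T1 18 > Meals/T2 17 > Shelter/T1 16 > Shelter/T2 14 > Tutoring/T1 9 > Tutoring/T2 7 > Park Build/T2 4.
Fill Park Build T1 block (100 at 28) — 130 left.
Fill Cleanup T1 block (30 at 27) — 100 left.
Cleanup/T2 (26): +20 — 80 left.
Meals T1 at 18: fill all 20 — 60 left.
Fill Meals T2 block (60 at 17) — 0 left.
Total = 28×100 + 27×30 + 26×20 + 18×20 + 17×60 = 5510.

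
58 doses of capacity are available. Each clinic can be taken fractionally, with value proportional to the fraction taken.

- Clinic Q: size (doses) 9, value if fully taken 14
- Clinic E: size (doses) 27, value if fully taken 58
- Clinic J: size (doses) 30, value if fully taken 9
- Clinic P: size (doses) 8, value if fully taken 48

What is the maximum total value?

124.2

Sort by value density: Clinic P 48/8≈6, Clinic E 58/27≈2.15, Clinic Q 14/9≈1.56, Clinic J 9/30≈0.3.
All 8 doses of Clinic P fit (value 48) ; 50 remain.
Clinic E: take in full, 27 doses for value 58 ; 23 left.
All 9 doses of Clinic Q fit (value 14) ; 14 remain.
Fill the last 14 doses with part of Clinic J: 14/30 of it earns 4.2.
Total value = 124.2.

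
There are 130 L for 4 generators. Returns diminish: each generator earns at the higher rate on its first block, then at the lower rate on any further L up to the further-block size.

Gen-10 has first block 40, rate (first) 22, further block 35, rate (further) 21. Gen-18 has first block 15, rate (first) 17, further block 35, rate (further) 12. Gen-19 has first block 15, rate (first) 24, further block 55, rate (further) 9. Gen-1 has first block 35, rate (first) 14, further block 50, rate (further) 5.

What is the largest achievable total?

2580

Treat each block as its own option and order by rate: Gen-19/T1 24 > Gen-10/T1 22 > Gen-10/T2 21 > Gen-18/T1 17 > Gen-1/T1 14 > Gen-18/T2 12 > Gen-19/T2 9 > Gen-1/T2 5.
Fill Gen-19 T1 block (15 at 24) → 115 left.
Gen-10/T1 (22): +40 → 75 left.
Gen-10/T2 (21): +35 → 40 left.
Gen-18/T1 (17): +15 → 25 left.
25 remain; put them into Gen-1 T1 at 14.
Total = 24×15 + 22×40 + 21×35 + 17×15 + 14×25 = 2580.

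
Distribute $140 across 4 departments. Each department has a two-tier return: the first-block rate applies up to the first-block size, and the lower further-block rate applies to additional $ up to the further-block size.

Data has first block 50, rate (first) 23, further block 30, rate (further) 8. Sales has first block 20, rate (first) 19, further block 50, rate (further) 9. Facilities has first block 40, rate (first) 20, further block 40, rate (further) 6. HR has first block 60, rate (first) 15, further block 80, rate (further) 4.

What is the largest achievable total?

Order all 8 blocks by rate: Data/T1 23 > Facilities/T1 20 > Sales/T1 19 > HR/T1 15 > Sales/T2 9 > Data/T2 8 > Facilities/T2 6 > HR/T2 4.
Data/T1 (23): +50 — 90 left.
Fill Facilities T1 block (40 at 20) — 50 left.
Sales T1 at 19: fill all 20 — 30 left.
30 remain; put them into HR T1 at 15.
Total = 23×50 + 20×40 + 19×20 + 15×30 = 2780.

2780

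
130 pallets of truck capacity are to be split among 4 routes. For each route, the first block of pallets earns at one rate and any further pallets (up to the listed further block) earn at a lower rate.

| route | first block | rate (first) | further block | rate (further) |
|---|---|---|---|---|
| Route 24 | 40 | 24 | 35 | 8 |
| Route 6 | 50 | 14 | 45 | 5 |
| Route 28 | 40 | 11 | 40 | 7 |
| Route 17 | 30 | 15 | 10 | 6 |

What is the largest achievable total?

Order all 8 blocks by rate: Route 24/first 24 > Route 17/first 15 > Route 6/first 14 > Route 28/first 11 > Route 24/second 8 > Route 28/second 7 > Route 17/second 6 > Route 6/second 5.
Fill Route 24 first block (40 at 24) — 90 left.
Fill Route 17 first block (30 at 15) — 60 left.
Route 6 first at 14: fill all 50 — 10 left.
Route 28/first: +10 of 40 at 11; pool empty.
Total = 24×40 + 15×30 + 14×50 + 11×10 = 2220.

2220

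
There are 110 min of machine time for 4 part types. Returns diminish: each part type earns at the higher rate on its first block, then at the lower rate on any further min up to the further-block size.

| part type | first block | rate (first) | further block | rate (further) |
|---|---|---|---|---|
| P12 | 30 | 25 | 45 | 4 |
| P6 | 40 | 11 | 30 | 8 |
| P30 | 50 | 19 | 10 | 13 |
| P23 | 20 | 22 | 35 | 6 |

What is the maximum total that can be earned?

Rank every tier by rate: P12/tier1 25 > P23/tier1 22 > P30/tier1 19 > P30/tier2 13 > P6/tier1 11 > P6/tier2 8 > P23/tier2 6 > P12/tier2 4.
P12 tier1 at 25: fill all 30 ; 80 left.
P23/tier1 (22): +20 ; 60 left.
P30 tier1 at 19: fill all 50 ; 10 left.
P30/tier2 (13): +10 ; 0 left.
Total = 25×30 + 22×20 + 19×50 + 13×10 = 2270.

2270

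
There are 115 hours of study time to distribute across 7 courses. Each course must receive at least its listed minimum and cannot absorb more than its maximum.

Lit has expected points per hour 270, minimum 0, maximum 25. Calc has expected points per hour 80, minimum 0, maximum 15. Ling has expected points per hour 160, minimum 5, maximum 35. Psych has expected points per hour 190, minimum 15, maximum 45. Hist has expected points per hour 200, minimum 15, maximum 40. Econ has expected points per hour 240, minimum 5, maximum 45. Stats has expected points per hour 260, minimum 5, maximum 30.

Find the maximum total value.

Meeting every minimum uses 0+0+5+15+15+5+5 = 45 hours, leaving 70.
Order the courses by expected points per hour: Lit 270 > Stats 260 > Econ 240 > Hist 200 > Psych 190 > Ling 160 > Calc 80.
Lit: +25 to 25 (cap) ; 45 left.
Stats: +25 to 30 (cap) ; 20 left.
Econ has room for 40 more but only 20 remain, so it gets 25.
Total = 270×25 + 160×5 + 190×15 + 200×15 + 240×25 + 260×30 = 27200.

27200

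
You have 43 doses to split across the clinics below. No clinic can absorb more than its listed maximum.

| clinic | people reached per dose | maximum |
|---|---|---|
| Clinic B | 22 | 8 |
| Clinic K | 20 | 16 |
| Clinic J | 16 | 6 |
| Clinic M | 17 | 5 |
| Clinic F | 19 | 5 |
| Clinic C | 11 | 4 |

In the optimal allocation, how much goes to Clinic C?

Highest people reached per dose first: Clinic B 22 > Clinic K 20 > Clinic F 19 > Clinic M 17 > Clinic J 16 > Clinic C 11.
Give Clinic B 8 to hit its cap of 8 → 35 left.
Give Clinic K 16 to hit its cap of 16 → 19 left.
Give Clinic F 5 to hit its cap of 5 → 14 left.
Clinic M: +5 to 5 (cap) → 9 left.
Give Clinic J 6 to hit its cap of 6 → 3 left.
Clinic C: +3 (room for 4) → 3. Pool exhausted.

3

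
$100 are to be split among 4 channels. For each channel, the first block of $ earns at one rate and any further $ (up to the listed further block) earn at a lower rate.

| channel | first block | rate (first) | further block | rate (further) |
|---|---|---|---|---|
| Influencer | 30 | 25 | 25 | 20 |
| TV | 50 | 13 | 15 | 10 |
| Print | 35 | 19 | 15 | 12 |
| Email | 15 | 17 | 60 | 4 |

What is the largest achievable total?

Rank every tier by rate: Influencer/first 25 > Influencer/second 20 > Print/first 19 > Email/first 17 > TV/first 13 > Print/second 12 > TV/second 10 > Email/second 4.
Influencer/first (25): +30 → 70 left.
Influencer second at 20: fill all 25 → 45 left.
Print/first (19): +35 → 10 left.
Email/first: +10 of 15 at 17; pool empty.
Total = 25×30 + 20×25 + 19×35 + 17×10 = 2085.

2085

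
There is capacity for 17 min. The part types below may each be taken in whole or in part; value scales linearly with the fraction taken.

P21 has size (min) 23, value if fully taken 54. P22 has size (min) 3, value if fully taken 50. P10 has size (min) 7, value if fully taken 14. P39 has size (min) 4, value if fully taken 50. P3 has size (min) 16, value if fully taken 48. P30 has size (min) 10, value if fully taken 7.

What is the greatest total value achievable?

Rank by value-to-size ratio: P22 50/3≈16.7, P39 50/4≈12.5, P3 48/16≈3, P21 54/23≈2.35, P10 14/7≈2, P30 7/10≈0.7.
P22: take in full, 3 min for value 50 ; 14 left.
P39: take in full, 4 min for value 50 ; 10 left.
10 min left: a 10/16 share of P3 gives 48×10/16 = 30.
Total value = 130.

130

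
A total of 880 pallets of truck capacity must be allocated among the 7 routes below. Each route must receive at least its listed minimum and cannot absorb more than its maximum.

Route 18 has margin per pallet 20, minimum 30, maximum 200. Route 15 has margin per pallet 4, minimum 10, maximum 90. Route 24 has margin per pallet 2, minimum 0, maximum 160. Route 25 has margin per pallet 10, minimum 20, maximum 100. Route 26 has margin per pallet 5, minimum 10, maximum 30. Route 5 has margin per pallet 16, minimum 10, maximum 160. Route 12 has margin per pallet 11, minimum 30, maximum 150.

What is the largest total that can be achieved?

10020

Meeting every minimum uses 30+10+0+20+10+10+30 = 110 pallets, leaving 770.
Highest margin per pallet first: Route 18 20 > Route 5 16 > Route 12 11 > Route 25 10 > Route 26 5 > Route 15 4 > Route 24 2.
Give Route 18 170 more to hit its cap of 200 → 600 left.
Give Route 5 150 more to hit its cap of 160 → 450 left.
Route 12: +120 to 150 (cap) → 330 left.
Route 25 takes 80 more to reach its cap of 100 → 250 left.
Give Route 26 20 more to hit its cap of 30 → 230 left.
Give Route 15 80 more to hit its cap of 90 → 150 left.
Only 150 left; Route 24 takes them to reach 150.
Total = 20×200 + 4×90 + 2×150 + 10×100 + 5×30 + 16×160 + 11×150 = 10020.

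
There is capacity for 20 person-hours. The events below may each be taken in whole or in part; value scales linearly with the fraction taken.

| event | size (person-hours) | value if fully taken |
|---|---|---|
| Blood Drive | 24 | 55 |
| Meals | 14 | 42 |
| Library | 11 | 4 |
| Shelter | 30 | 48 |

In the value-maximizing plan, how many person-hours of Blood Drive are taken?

Best value per unit of size first: Meals 42/14≈3, Blood Drive 55/24≈2.29, Shelter 48/30≈1.6, Library 4/11≈0.364.
Meals: take in full, 14 person-hours for value 42 — 6 left.
Only 6 person-hours remain; take 6/24 of Blood Drive for value 55×6/24 = 13.75.

6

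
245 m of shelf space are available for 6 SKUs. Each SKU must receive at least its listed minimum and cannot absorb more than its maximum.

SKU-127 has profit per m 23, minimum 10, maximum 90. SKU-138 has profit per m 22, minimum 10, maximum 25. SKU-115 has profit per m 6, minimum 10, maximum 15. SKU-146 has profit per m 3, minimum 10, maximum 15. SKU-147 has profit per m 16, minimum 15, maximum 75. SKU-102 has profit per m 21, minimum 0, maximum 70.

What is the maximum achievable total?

4820

Meeting every minimum uses 10+10+10+10+15+0 = 55 m, leaving 190.
Rank by profit per m: SKU-127 23 > SKU-138 22 > SKU-102 21 > SKU-147 16 > SKU-115 6 > SKU-146 3.
SKU-127 takes 80 more to reach its cap of 90 → 110 left.
SKU-138 takes 15 more to reach its cap of 25 → 95 left.
Give SKU-102 70 more to hit its cap of 70 → 25 left.
SKU-147 has room for 60 more but only 25 remain, so it gets 40.
Total = 23×90 + 22×25 + 6×10 + 3×10 + 16×40 + 21×70 = 4820.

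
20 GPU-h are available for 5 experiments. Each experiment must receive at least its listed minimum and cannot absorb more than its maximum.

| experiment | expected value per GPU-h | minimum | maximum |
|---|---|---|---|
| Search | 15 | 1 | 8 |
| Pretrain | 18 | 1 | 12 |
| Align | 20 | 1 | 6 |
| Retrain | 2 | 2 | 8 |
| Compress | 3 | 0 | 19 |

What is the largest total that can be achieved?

337

Meeting every minimum uses 1+1+1+2+0 = 5 GPU-h, leaving 15.
Order the experiments by expected value per GPU-h: Align 20 > Pretrain 18 > Search 15 > Compress 3 > Retrain 2.
Align: +5 to 6 (cap) → 10 left.
Pretrain: +10 (room for 11) → 11. Pool exhausted.
Total = 15×1 + 18×11 + 20×6 + 2×2 = 337.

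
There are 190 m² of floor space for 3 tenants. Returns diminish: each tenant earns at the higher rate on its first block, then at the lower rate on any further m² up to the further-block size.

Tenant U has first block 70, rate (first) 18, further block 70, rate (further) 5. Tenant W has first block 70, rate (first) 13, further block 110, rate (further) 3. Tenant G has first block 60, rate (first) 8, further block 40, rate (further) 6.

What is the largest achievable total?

2570

Rank every tier by rate: Tenant U/first 18 > Tenant W/first 13 > Tenant G/first 8 > Tenant G/second 6 > Tenant U/second 5 > Tenant W/second 3.
Fill Tenant U first block (70 at 18) ; 120 left.
Fill Tenant W first block (70 at 13) ; 50 left.
50 remain; put them into Tenant G first at 8.
Total = 18×70 + 13×70 + 8×50 = 2570.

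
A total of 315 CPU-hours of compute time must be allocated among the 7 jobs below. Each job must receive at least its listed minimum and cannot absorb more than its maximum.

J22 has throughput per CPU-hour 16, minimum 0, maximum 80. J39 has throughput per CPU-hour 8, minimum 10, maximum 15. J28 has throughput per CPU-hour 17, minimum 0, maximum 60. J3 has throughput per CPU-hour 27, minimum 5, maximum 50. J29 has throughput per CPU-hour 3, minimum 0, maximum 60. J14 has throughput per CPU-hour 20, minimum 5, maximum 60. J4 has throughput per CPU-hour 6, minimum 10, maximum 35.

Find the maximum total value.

Meeting every minimum uses 0+10+0+5+0+5+10 = 30 CPU-hours, leaving 285.
Rank by throughput per CPU-hour: J3 27 > J14 20 > J28 17 > J22 16 > J39 8 > J4 6 > J29 3.
Give J3 45 more to hit its cap of 50 ; 240 left.
J14: +55 to 60 (cap) ; 185 left.
J28 takes 60 more to reach its cap of 60 ; 125 left.
J22 takes 80 more to reach its cap of 80 ; 45 left.
J39 takes 5 more to reach its cap of 15 ; 40 left.
J4: +25 to 35 (cap) ; 15 left.
Only 15 left; J29 takes them to reach 15.
Total = 16×80 + 8×15 + 17×60 + 27×50 + 3×15 + 20×60 + 6×35 = 5225.

5225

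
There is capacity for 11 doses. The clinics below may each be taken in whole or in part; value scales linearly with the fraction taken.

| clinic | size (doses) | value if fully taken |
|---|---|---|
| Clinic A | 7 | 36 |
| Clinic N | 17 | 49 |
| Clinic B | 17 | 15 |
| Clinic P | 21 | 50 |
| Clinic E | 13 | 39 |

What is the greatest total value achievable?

48

Rank by value-to-size ratio: Clinic A 36/7≈5.14, Clinic E 39/13≈3, Clinic N 49/17≈2.88, Clinic P 50/21≈2.38, Clinic B 15/17≈0.882.
All 7 doses of Clinic A fit (value 36) ; 4 remain.
4 doses left: a 4/13 share of Clinic E gives 39×4/13 = 12.
Total value = 48.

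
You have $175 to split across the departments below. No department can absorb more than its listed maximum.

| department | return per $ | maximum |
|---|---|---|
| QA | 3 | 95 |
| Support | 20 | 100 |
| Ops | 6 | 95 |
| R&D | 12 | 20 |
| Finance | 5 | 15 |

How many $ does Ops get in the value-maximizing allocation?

Order the departments by return per $: Support 20 > R&D 12 > Ops 6 > Finance 5 > QA 3.
Support takes 100 to reach its cap of 100 ; 75 left.
R&D takes 20 to reach its cap of 20 ; 55 left.
Only 55 left; Ops takes them to reach 55.

55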